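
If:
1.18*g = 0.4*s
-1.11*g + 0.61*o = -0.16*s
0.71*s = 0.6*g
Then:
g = 0.00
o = 0.00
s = 0.00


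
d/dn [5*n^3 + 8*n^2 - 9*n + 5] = 15*n^2 + 16*n - 9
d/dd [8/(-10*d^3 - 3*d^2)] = 48*(5*d + 1)/(d^3*(10*d + 3)^2)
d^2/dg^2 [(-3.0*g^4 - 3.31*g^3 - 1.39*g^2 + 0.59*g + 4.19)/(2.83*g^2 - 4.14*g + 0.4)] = (-48.0534*g^6 + 210.8916*g^5 - 328.8888*g^4 - 49.602846*g^3 + 237.912786*g^2 - 301.730148*g + 135.652968)/(22.665187*g^6 - 99.470538*g^5 + 155.125884*g^4 - 99.076824*g^3 + 21.92592*g^2 - 1.9872*g + 0.064)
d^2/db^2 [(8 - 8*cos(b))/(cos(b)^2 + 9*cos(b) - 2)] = 16*(9*(1 - cos(2*b))^2*cos(b) - 13*(1 - cos(2*b))^2 + 59*cos(b) - 182*cos(2*b) - 9*cos(3*b) - 2*cos(5*b) + 390)/(18*cos(b) + cos(2*b) - 3)^3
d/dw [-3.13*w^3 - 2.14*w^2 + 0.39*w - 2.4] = -9.39*w^2 - 4.28*w + 0.39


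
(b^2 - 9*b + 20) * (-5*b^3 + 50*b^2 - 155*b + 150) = -5*b^5 + 95*b^4 - 705*b^3 + 2545*b^2 - 4450*b + 3000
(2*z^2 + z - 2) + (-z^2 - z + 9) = z^2 + 7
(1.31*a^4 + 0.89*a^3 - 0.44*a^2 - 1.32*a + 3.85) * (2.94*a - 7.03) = 3.8514*a^5 - 6.5927*a^4 - 7.5503*a^3 - 0.7876*a^2 + 20.5986*a - 27.0655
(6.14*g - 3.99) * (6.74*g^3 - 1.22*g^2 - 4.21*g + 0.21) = 41.3836*g^4 - 34.3834*g^3 - 20.9816*g^2 + 18.0873*g - 0.8379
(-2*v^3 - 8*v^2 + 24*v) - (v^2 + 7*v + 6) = -2*v^3 - 9*v^2 + 17*v - 6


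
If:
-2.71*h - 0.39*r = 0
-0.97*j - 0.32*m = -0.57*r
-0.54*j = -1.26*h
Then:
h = -0.143911439114391*r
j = -0.335793357933579*r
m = 2.79912361623616*r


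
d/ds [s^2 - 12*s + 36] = 2*s - 12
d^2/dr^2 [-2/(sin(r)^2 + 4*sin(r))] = 4*(2*sin(r) + 6 + 5/sin(r) - 12/sin(r)^2 - 16/sin(r)^3)/(sin(r) + 4)^3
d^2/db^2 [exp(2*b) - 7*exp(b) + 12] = (4*exp(b) - 7)*exp(b)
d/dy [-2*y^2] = -4*y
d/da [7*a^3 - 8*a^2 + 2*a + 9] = 21*a^2 - 16*a + 2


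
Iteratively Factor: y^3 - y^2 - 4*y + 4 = (y + 2)*(y^2 - 3*y + 2) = (y - 1)*(y + 2)*(y - 2)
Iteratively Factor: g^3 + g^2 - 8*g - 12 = (g + 2)*(g^2 - g - 6) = (g - 3)*(g + 2)*(g + 2)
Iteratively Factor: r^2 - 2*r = (r)*(r - 2)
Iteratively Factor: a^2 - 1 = (a + 1)*(a - 1)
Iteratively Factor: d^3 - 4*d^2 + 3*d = (d)*(d^2 - 4*d + 3) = d*(d - 1)*(d - 3)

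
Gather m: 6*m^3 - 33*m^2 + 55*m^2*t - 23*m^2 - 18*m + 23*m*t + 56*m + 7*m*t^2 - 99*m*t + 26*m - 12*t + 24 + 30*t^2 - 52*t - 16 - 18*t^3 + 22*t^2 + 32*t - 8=6*m^3 + m^2*(55*t - 56) + m*(7*t^2 - 76*t + 64) - 18*t^3 + 52*t^2 - 32*t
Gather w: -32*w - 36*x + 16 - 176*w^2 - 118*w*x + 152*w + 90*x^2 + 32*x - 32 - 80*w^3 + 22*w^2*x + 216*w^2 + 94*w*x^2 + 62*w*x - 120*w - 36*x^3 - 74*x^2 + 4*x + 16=-80*w^3 + w^2*(22*x + 40) + w*(94*x^2 - 56*x) - 36*x^3 + 16*x^2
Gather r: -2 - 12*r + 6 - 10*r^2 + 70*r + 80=-10*r^2 + 58*r + 84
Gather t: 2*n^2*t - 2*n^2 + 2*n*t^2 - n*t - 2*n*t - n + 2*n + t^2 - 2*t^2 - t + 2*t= -2*n^2 + n + t^2*(2*n - 1) + t*(2*n^2 - 3*n + 1)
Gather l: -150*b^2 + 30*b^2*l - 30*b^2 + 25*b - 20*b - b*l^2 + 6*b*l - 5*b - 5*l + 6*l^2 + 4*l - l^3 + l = -180*b^2 - l^3 + l^2*(6 - b) + l*(30*b^2 + 6*b)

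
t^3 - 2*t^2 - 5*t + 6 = (t - 3)*(t - 1)*(t + 2)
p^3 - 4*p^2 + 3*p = p*(p - 3)*(p - 1)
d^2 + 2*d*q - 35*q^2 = (d - 5*q)*(d + 7*q)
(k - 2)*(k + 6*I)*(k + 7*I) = k^3 - 2*k^2 + 13*I*k^2 - 42*k - 26*I*k + 84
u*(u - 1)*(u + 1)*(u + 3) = u^4 + 3*u^3 - u^2 - 3*u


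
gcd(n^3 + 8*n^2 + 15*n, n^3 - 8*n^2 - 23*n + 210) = n + 5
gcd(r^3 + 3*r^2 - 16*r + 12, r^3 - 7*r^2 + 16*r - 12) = r - 2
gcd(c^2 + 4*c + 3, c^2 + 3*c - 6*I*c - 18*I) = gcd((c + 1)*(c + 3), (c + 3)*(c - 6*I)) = c + 3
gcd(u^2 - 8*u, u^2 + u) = u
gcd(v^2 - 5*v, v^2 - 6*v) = v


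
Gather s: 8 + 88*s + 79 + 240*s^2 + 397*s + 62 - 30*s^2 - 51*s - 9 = 210*s^2 + 434*s + 140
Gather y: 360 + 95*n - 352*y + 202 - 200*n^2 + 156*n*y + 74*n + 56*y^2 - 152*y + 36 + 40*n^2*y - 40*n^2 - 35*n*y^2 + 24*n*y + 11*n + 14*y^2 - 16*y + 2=-240*n^2 + 180*n + y^2*(70 - 35*n) + y*(40*n^2 + 180*n - 520) + 600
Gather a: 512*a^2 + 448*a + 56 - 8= 512*a^2 + 448*a + 48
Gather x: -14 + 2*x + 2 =2*x - 12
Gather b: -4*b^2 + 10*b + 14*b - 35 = -4*b^2 + 24*b - 35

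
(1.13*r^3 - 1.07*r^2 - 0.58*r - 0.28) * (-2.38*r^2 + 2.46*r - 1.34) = -2.6894*r^5 + 5.3264*r^4 - 2.766*r^3 + 0.6734*r^2 + 0.0883999999999999*r + 0.3752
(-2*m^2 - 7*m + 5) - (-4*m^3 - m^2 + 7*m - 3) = 4*m^3 - m^2 - 14*m + 8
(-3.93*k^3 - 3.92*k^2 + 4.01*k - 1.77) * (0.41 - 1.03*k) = 4.0479*k^4 + 2.4263*k^3 - 5.7375*k^2 + 3.4672*k - 0.7257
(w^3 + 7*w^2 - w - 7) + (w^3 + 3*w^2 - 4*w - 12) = 2*w^3 + 10*w^2 - 5*w - 19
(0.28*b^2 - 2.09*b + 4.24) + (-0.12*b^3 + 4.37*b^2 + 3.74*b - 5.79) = -0.12*b^3 + 4.65*b^2 + 1.65*b - 1.55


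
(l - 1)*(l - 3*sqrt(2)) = l^2 - 3*sqrt(2)*l - l + 3*sqrt(2)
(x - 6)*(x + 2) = x^2 - 4*x - 12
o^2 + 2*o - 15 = (o - 3)*(o + 5)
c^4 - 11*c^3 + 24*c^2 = c^2*(c - 8)*(c - 3)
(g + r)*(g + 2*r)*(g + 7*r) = g^3 + 10*g^2*r + 23*g*r^2 + 14*r^3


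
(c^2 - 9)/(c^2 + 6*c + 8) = (c^2 - 9)/(c^2 + 6*c + 8)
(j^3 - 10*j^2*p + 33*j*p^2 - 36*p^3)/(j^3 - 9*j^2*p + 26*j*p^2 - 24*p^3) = (-j + 3*p)/(-j + 2*p)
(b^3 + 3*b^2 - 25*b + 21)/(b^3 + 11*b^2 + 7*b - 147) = (b - 1)/(b + 7)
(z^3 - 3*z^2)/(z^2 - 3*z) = z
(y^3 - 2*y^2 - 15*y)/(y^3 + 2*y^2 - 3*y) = (y - 5)/(y - 1)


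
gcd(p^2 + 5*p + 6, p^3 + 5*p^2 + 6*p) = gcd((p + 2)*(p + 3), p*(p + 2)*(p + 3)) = p^2 + 5*p + 6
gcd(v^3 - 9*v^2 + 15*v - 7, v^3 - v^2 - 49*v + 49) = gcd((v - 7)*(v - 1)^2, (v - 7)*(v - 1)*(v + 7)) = v^2 - 8*v + 7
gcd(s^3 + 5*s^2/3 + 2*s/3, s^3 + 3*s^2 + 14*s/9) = s^2 + 2*s/3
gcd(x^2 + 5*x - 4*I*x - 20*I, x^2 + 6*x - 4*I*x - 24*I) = x - 4*I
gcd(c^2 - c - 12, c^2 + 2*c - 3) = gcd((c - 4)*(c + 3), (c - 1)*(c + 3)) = c + 3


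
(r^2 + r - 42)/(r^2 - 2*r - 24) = (r + 7)/(r + 4)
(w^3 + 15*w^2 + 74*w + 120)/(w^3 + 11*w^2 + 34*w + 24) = (w + 5)/(w + 1)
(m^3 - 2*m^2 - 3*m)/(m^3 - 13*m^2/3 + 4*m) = 3*(m + 1)/(3*m - 4)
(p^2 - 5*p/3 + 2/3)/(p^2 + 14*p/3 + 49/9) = 3*(3*p^2 - 5*p + 2)/(9*p^2 + 42*p + 49)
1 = 1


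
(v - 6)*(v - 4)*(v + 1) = v^3 - 9*v^2 + 14*v + 24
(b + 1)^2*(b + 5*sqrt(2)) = b^3 + 2*b^2 + 5*sqrt(2)*b^2 + b + 10*sqrt(2)*b + 5*sqrt(2)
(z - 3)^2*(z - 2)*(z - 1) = z^4 - 9*z^3 + 29*z^2 - 39*z + 18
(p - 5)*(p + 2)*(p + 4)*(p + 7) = p^4 + 8*p^3 - 15*p^2 - 194*p - 280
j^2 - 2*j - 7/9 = (j - 7/3)*(j + 1/3)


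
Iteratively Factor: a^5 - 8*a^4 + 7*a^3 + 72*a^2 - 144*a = (a)*(a^4 - 8*a^3 + 7*a^2 + 72*a - 144) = a*(a - 4)*(a^3 - 4*a^2 - 9*a + 36) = a*(a - 4)^2*(a^2 - 9) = a*(a - 4)^2*(a + 3)*(a - 3)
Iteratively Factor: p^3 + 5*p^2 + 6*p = (p)*(p^2 + 5*p + 6) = p*(p + 3)*(p + 2)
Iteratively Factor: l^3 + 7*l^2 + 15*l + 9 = (l + 3)*(l^2 + 4*l + 3) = (l + 3)^2*(l + 1)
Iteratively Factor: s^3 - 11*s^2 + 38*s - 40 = (s - 5)*(s^2 - 6*s + 8) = (s - 5)*(s - 2)*(s - 4)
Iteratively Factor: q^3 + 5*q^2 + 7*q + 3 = (q + 1)*(q^2 + 4*q + 3) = (q + 1)^2*(q + 3)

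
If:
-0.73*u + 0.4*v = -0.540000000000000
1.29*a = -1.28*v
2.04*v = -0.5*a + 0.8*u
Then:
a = -0.53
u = 1.03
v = 0.54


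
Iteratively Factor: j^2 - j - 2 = (j - 2)*(j + 1)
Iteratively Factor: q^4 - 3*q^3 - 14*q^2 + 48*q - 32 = (q + 4)*(q^3 - 7*q^2 + 14*q - 8) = (q - 1)*(q + 4)*(q^2 - 6*q + 8) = (q - 2)*(q - 1)*(q + 4)*(q - 4)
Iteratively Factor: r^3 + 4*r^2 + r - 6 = (r - 1)*(r^2 + 5*r + 6) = (r - 1)*(r + 3)*(r + 2)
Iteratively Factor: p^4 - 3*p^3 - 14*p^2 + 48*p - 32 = (p - 1)*(p^3 - 2*p^2 - 16*p + 32) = (p - 4)*(p - 1)*(p^2 + 2*p - 8) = (p - 4)*(p - 1)*(p + 4)*(p - 2)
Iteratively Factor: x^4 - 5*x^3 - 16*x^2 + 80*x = (x)*(x^3 - 5*x^2 - 16*x + 80) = x*(x - 5)*(x^2 - 16) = x*(x - 5)*(x + 4)*(x - 4)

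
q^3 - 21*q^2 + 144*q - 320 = (q - 8)^2*(q - 5)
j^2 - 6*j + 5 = (j - 5)*(j - 1)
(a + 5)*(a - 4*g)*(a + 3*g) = a^3 - a^2*g + 5*a^2 - 12*a*g^2 - 5*a*g - 60*g^2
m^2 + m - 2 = (m - 1)*(m + 2)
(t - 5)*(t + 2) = t^2 - 3*t - 10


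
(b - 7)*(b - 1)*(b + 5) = b^3 - 3*b^2 - 33*b + 35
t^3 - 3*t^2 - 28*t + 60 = (t - 6)*(t - 2)*(t + 5)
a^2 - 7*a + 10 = (a - 5)*(a - 2)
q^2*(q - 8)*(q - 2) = q^4 - 10*q^3 + 16*q^2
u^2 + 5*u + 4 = (u + 1)*(u + 4)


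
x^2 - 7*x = x*(x - 7)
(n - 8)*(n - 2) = n^2 - 10*n + 16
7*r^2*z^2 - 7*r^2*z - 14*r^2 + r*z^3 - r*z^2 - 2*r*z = (7*r + z)*(z - 2)*(r*z + r)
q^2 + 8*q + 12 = (q + 2)*(q + 6)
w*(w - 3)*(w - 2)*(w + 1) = w^4 - 4*w^3 + w^2 + 6*w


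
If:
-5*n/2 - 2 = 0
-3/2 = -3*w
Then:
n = -4/5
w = 1/2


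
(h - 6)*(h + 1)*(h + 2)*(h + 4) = h^4 + h^3 - 28*h^2 - 76*h - 48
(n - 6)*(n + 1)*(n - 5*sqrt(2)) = n^3 - 5*sqrt(2)*n^2 - 5*n^2 - 6*n + 25*sqrt(2)*n + 30*sqrt(2)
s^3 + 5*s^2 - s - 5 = (s - 1)*(s + 1)*(s + 5)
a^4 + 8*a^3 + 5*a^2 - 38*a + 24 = (a - 1)^2*(a + 4)*(a + 6)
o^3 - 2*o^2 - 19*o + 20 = (o - 5)*(o - 1)*(o + 4)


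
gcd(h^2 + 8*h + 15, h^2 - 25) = h + 5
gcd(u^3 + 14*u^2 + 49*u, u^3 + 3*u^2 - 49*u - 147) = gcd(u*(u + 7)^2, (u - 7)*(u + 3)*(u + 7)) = u + 7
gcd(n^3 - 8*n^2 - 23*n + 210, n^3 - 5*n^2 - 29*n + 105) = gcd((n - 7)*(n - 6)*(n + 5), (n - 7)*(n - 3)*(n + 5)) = n^2 - 2*n - 35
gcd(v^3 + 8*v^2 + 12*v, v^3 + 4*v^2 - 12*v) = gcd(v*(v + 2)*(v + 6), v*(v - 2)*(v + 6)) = v^2 + 6*v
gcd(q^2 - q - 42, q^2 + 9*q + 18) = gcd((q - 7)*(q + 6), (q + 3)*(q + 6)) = q + 6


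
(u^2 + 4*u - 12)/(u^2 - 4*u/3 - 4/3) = 3*(u + 6)/(3*u + 2)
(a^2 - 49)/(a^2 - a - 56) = (a - 7)/(a - 8)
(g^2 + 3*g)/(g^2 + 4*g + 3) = g/(g + 1)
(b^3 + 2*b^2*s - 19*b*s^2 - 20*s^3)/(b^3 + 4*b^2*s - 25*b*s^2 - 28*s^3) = (b + 5*s)/(b + 7*s)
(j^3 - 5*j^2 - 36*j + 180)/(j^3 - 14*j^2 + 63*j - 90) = (j + 6)/(j - 3)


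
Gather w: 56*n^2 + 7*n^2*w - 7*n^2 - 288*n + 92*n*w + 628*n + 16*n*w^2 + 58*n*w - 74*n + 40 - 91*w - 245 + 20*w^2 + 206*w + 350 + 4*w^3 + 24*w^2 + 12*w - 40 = 49*n^2 + 266*n + 4*w^3 + w^2*(16*n + 44) + w*(7*n^2 + 150*n + 127) + 105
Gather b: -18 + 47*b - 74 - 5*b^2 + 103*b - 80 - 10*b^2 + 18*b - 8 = -15*b^2 + 168*b - 180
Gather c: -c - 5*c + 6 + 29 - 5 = 30 - 6*c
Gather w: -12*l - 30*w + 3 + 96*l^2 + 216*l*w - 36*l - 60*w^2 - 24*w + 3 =96*l^2 - 48*l - 60*w^2 + w*(216*l - 54) + 6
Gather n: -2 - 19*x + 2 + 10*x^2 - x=10*x^2 - 20*x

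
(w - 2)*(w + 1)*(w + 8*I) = w^3 - w^2 + 8*I*w^2 - 2*w - 8*I*w - 16*I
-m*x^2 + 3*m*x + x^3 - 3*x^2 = x*(-m + x)*(x - 3)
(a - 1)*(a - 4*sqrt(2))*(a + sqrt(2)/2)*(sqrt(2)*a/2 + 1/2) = sqrt(2)*a^4/2 - 3*a^3 - sqrt(2)*a^3/2 - 15*sqrt(2)*a^2/4 + 3*a^2 - 2*a + 15*sqrt(2)*a/4 + 2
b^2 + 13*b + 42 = (b + 6)*(b + 7)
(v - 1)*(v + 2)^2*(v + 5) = v^4 + 8*v^3 + 15*v^2 - 4*v - 20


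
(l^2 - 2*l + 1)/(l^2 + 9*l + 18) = (l^2 - 2*l + 1)/(l^2 + 9*l + 18)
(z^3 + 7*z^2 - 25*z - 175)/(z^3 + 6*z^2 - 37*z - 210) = (z - 5)/(z - 6)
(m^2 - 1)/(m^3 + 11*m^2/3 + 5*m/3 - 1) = 3*(m - 1)/(3*m^2 + 8*m - 3)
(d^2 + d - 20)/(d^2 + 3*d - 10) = (d - 4)/(d - 2)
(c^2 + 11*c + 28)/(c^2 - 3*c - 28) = (c + 7)/(c - 7)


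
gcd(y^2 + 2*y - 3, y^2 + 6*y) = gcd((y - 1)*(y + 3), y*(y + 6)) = 1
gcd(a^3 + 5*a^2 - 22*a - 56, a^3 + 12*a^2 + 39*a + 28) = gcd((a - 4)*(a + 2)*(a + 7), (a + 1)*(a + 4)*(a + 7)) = a + 7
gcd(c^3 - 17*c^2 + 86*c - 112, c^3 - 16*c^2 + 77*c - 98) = c^2 - 9*c + 14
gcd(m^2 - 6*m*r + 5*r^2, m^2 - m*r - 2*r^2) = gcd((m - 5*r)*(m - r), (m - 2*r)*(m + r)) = 1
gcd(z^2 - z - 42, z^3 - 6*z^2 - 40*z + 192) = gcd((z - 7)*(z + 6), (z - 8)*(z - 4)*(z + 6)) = z + 6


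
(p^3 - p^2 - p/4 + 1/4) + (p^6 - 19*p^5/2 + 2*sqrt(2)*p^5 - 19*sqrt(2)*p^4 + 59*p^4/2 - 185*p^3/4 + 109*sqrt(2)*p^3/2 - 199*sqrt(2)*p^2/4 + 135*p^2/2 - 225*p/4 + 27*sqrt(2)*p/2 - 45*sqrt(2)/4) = p^6 - 19*p^5/2 + 2*sqrt(2)*p^5 - 19*sqrt(2)*p^4 + 59*p^4/2 - 181*p^3/4 + 109*sqrt(2)*p^3/2 - 199*sqrt(2)*p^2/4 + 133*p^2/2 - 113*p/2 + 27*sqrt(2)*p/2 - 45*sqrt(2)/4 + 1/4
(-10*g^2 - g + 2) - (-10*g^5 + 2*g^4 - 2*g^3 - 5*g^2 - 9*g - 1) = 10*g^5 - 2*g^4 + 2*g^3 - 5*g^2 + 8*g + 3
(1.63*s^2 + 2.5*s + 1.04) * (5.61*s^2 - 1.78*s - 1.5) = 9.1443*s^4 + 11.1236*s^3 - 1.0606*s^2 - 5.6012*s - 1.56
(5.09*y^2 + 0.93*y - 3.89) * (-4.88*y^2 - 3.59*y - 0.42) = -24.8392*y^4 - 22.8115*y^3 + 13.5067*y^2 + 13.5745*y + 1.6338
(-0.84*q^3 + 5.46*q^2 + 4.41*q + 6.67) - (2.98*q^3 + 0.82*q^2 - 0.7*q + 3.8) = -3.82*q^3 + 4.64*q^2 + 5.11*q + 2.87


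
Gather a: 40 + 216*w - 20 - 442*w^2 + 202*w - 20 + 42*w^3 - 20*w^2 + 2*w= 42*w^3 - 462*w^2 + 420*w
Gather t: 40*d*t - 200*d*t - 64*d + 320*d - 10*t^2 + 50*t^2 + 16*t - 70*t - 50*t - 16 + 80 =256*d + 40*t^2 + t*(-160*d - 104) + 64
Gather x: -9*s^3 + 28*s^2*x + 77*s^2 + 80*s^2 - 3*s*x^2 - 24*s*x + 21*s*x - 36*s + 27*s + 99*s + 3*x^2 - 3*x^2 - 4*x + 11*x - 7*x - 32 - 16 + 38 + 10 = -9*s^3 + 157*s^2 - 3*s*x^2 + 90*s + x*(28*s^2 - 3*s)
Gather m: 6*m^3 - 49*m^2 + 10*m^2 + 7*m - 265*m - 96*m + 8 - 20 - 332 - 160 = 6*m^3 - 39*m^2 - 354*m - 504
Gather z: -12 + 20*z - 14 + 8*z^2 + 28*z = 8*z^2 + 48*z - 26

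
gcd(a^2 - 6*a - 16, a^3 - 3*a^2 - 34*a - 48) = a^2 - 6*a - 16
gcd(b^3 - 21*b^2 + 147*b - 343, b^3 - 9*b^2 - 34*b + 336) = b - 7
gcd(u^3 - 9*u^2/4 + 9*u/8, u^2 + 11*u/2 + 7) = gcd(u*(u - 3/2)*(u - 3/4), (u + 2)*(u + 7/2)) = 1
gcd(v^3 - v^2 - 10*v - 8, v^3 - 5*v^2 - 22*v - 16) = v^2 + 3*v + 2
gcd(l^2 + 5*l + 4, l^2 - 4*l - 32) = l + 4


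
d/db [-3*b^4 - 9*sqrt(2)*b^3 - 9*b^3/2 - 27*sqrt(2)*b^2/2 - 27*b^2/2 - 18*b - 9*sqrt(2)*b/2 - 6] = -12*b^3 - 27*sqrt(2)*b^2 - 27*b^2/2 - 27*sqrt(2)*b - 27*b - 18 - 9*sqrt(2)/2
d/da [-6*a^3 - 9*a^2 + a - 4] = -18*a^2 - 18*a + 1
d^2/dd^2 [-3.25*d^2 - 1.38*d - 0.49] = -6.50000000000000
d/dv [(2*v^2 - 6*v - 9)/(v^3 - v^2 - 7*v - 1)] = (-2*v^4 + 12*v^3 + 7*v^2 - 22*v - 57)/(v^6 - 2*v^5 - 13*v^4 + 12*v^3 + 51*v^2 + 14*v + 1)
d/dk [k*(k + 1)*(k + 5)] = 3*k^2 + 12*k + 5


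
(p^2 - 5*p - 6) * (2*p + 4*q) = 2*p^3 + 4*p^2*q - 10*p^2 - 20*p*q - 12*p - 24*q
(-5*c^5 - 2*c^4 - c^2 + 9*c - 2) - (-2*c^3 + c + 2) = -5*c^5 - 2*c^4 + 2*c^3 - c^2 + 8*c - 4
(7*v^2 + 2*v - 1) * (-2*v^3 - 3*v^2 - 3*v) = -14*v^5 - 25*v^4 - 25*v^3 - 3*v^2 + 3*v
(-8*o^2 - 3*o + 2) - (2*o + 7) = -8*o^2 - 5*o - 5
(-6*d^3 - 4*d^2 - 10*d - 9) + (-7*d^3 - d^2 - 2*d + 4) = -13*d^3 - 5*d^2 - 12*d - 5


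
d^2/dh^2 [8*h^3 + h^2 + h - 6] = 48*h + 2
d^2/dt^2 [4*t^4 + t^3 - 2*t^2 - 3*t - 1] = 48*t^2 + 6*t - 4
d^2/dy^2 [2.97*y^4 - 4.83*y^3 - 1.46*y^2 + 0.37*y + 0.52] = 35.64*y^2 - 28.98*y - 2.92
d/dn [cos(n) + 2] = -sin(n)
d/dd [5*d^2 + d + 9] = 10*d + 1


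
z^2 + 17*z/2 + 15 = (z + 5/2)*(z + 6)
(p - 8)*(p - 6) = p^2 - 14*p + 48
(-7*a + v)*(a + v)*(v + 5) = -7*a^2*v - 35*a^2 - 6*a*v^2 - 30*a*v + v^3 + 5*v^2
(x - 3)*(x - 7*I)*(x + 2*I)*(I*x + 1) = I*x^4 + 6*x^3 - 3*I*x^3 - 18*x^2 + 9*I*x^2 + 14*x - 27*I*x - 42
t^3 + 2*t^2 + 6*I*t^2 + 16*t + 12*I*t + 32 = (t + 2)*(t - 2*I)*(t + 8*I)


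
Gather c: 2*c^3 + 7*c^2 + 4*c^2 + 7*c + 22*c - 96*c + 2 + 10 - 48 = 2*c^3 + 11*c^2 - 67*c - 36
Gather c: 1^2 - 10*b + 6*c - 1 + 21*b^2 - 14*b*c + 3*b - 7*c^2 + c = 21*b^2 - 7*b - 7*c^2 + c*(7 - 14*b)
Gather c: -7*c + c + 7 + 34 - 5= 36 - 6*c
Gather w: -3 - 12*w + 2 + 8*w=-4*w - 1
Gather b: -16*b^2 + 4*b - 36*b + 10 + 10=-16*b^2 - 32*b + 20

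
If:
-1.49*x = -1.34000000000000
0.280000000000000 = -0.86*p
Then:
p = -0.33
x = 0.90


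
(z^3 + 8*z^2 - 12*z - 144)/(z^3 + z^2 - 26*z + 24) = (z + 6)/(z - 1)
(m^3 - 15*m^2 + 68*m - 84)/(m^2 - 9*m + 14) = m - 6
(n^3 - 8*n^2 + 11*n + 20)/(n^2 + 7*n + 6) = (n^2 - 9*n + 20)/(n + 6)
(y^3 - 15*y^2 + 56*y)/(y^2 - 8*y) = y - 7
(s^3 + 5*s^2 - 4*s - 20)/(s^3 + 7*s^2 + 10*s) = (s - 2)/s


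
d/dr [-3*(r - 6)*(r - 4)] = 30 - 6*r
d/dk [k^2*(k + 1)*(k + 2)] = k*(4*k^2 + 9*k + 4)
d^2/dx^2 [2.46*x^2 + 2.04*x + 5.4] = 4.92000000000000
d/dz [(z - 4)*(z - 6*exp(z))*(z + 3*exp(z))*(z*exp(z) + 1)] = (z - 4)*(z + 1)*(z - 6*exp(z))*(z + 3*exp(z))*exp(z) + (z - 4)*(z - 6*exp(z))*(z*exp(z) + 1)*(3*exp(z) + 1) - (z - 4)*(z + 3*exp(z))*(z*exp(z) + 1)*(6*exp(z) - 1) + (z - 6*exp(z))*(z + 3*exp(z))*(z*exp(z) + 1)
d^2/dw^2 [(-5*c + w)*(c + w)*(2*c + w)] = -4*c + 6*w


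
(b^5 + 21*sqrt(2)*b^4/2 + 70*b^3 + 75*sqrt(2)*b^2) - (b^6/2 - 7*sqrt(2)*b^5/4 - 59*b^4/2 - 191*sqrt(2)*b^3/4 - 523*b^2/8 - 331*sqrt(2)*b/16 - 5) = -b^6/2 + b^5 + 7*sqrt(2)*b^5/4 + 21*sqrt(2)*b^4/2 + 59*b^4/2 + 191*sqrt(2)*b^3/4 + 70*b^3 + 523*b^2/8 + 75*sqrt(2)*b^2 + 331*sqrt(2)*b/16 + 5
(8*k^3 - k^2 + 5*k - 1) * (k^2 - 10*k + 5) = 8*k^5 - 81*k^4 + 55*k^3 - 56*k^2 + 35*k - 5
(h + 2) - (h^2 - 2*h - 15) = -h^2 + 3*h + 17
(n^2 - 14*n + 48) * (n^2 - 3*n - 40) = n^4 - 17*n^3 + 50*n^2 + 416*n - 1920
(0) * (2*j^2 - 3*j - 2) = 0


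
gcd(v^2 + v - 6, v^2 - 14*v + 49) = 1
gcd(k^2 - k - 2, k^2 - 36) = 1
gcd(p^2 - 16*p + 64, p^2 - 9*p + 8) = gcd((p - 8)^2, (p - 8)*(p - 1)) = p - 8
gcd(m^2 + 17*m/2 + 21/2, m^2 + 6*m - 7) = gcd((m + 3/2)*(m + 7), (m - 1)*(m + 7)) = m + 7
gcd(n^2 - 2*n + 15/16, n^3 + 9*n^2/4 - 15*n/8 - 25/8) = n - 5/4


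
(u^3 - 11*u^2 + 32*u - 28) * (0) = 0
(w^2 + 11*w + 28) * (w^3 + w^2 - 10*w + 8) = w^5 + 12*w^4 + 29*w^3 - 74*w^2 - 192*w + 224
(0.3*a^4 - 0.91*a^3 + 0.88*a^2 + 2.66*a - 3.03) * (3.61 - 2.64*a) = -0.792*a^5 + 3.4854*a^4 - 5.6083*a^3 - 3.8456*a^2 + 17.6018*a - 10.9383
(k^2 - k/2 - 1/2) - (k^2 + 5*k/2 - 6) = 11/2 - 3*k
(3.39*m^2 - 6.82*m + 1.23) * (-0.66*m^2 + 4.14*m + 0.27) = -2.2374*m^4 + 18.5358*m^3 - 28.1313*m^2 + 3.2508*m + 0.3321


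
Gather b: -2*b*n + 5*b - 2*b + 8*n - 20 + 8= b*(3 - 2*n) + 8*n - 12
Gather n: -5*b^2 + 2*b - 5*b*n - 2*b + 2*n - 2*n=-5*b^2 - 5*b*n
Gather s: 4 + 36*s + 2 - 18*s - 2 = 18*s + 4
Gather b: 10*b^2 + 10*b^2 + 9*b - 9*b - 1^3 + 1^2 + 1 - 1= 20*b^2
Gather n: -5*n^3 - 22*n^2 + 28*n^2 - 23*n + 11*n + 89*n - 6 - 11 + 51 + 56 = -5*n^3 + 6*n^2 + 77*n + 90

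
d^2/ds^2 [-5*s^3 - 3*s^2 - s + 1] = -30*s - 6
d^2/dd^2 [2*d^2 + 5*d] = 4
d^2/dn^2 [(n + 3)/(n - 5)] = 16/(n - 5)^3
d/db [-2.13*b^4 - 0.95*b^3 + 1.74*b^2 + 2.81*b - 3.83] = -8.52*b^3 - 2.85*b^2 + 3.48*b + 2.81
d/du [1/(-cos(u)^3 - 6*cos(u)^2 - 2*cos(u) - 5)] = (3*sin(u)^2 - 12*cos(u) - 5)*sin(u)/(cos(u)^3 + 6*cos(u)^2 + 2*cos(u) + 5)^2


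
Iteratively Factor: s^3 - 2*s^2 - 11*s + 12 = (s + 3)*(s^2 - 5*s + 4) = (s - 4)*(s + 3)*(s - 1)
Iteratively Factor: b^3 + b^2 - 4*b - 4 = (b + 1)*(b^2 - 4) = (b + 1)*(b + 2)*(b - 2)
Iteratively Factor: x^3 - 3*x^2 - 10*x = (x)*(x^2 - 3*x - 10) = x*(x + 2)*(x - 5)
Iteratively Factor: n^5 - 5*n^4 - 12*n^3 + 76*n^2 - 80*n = (n - 2)*(n^4 - 3*n^3 - 18*n^2 + 40*n) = (n - 5)*(n - 2)*(n^3 + 2*n^2 - 8*n) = (n - 5)*(n - 2)^2*(n^2 + 4*n) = (n - 5)*(n - 2)^2*(n + 4)*(n)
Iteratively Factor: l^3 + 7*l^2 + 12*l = (l + 4)*(l^2 + 3*l) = (l + 3)*(l + 4)*(l)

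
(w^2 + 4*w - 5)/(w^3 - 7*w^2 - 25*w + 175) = (w - 1)/(w^2 - 12*w + 35)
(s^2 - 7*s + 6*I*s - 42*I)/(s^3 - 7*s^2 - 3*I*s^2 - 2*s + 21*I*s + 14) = (s + 6*I)/(s^2 - 3*I*s - 2)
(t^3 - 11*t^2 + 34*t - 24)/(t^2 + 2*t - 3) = (t^2 - 10*t + 24)/(t + 3)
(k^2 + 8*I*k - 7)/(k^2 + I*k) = (k + 7*I)/k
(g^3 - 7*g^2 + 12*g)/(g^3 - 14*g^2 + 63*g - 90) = g*(g - 4)/(g^2 - 11*g + 30)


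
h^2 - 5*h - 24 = (h - 8)*(h + 3)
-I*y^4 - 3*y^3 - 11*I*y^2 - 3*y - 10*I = (y - 5*I)*(y - I)*(y + 2*I)*(-I*y + 1)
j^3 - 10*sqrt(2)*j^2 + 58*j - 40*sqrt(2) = (j - 5*sqrt(2))*(j - 4*sqrt(2))*(j - sqrt(2))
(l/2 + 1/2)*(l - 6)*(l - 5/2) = l^3/2 - 15*l^2/4 + 13*l/4 + 15/2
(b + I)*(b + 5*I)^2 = b^3 + 11*I*b^2 - 35*b - 25*I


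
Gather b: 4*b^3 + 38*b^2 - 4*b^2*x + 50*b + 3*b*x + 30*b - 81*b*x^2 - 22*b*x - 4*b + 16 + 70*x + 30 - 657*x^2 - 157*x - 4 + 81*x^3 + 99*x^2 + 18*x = 4*b^3 + b^2*(38 - 4*x) + b*(-81*x^2 - 19*x + 76) + 81*x^3 - 558*x^2 - 69*x + 42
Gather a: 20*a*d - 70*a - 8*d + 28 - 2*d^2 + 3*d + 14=a*(20*d - 70) - 2*d^2 - 5*d + 42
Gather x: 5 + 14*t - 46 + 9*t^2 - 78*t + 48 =9*t^2 - 64*t + 7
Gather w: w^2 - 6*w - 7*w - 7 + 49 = w^2 - 13*w + 42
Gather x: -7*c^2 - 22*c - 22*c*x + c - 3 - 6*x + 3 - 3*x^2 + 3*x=-7*c^2 - 21*c - 3*x^2 + x*(-22*c - 3)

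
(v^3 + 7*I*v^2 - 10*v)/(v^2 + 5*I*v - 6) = v*(v + 5*I)/(v + 3*I)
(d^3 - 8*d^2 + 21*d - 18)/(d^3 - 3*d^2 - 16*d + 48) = (d^2 - 5*d + 6)/(d^2 - 16)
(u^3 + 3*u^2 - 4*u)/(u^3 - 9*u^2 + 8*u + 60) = u*(u^2 + 3*u - 4)/(u^3 - 9*u^2 + 8*u + 60)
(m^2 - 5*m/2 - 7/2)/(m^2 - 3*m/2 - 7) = (m + 1)/(m + 2)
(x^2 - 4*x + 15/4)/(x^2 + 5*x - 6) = (x^2 - 4*x + 15/4)/(x^2 + 5*x - 6)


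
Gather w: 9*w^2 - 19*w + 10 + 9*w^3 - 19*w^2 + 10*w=9*w^3 - 10*w^2 - 9*w + 10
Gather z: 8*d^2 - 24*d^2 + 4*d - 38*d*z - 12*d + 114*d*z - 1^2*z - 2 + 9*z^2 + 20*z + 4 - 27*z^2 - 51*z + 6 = -16*d^2 - 8*d - 18*z^2 + z*(76*d - 32) + 8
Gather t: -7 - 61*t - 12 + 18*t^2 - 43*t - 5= 18*t^2 - 104*t - 24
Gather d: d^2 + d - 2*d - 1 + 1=d^2 - d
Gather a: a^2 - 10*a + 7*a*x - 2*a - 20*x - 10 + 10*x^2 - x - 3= a^2 + a*(7*x - 12) + 10*x^2 - 21*x - 13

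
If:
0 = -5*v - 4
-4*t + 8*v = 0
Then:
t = -8/5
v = -4/5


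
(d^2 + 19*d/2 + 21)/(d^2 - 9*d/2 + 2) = (2*d^2 + 19*d + 42)/(2*d^2 - 9*d + 4)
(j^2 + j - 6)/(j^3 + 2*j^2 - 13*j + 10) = (j + 3)/(j^2 + 4*j - 5)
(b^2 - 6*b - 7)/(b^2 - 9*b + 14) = (b + 1)/(b - 2)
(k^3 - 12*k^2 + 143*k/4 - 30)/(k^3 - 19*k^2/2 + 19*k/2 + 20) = (k - 3/2)/(k + 1)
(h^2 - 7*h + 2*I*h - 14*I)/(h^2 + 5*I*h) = (h^2 + h*(-7 + 2*I) - 14*I)/(h*(h + 5*I))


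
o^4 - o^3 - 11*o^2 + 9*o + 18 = (o - 3)*(o - 2)*(o + 1)*(o + 3)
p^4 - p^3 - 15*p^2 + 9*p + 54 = (p - 3)^2*(p + 2)*(p + 3)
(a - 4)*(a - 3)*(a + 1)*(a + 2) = a^4 - 4*a^3 - 7*a^2 + 22*a + 24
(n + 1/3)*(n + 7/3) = n^2 + 8*n/3 + 7/9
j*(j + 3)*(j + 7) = j^3 + 10*j^2 + 21*j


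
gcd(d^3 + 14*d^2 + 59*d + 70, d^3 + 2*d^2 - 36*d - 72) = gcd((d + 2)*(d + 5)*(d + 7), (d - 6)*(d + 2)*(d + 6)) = d + 2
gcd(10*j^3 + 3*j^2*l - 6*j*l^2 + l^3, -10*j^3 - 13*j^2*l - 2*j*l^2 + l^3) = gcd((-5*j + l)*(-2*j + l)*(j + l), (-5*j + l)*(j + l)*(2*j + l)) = 5*j^2 + 4*j*l - l^2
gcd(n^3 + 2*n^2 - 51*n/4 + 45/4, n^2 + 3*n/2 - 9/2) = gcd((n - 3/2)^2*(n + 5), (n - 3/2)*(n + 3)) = n - 3/2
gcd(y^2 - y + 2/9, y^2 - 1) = 1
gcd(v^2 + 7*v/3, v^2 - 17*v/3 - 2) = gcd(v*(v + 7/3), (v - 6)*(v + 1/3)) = 1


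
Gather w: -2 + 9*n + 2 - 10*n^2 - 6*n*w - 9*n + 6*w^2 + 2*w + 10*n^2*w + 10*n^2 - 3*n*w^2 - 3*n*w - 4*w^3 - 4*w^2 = -4*w^3 + w^2*(2 - 3*n) + w*(10*n^2 - 9*n + 2)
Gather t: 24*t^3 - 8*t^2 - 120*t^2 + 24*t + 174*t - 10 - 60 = 24*t^3 - 128*t^2 + 198*t - 70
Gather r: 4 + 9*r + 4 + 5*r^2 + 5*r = 5*r^2 + 14*r + 8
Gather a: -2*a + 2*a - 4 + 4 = 0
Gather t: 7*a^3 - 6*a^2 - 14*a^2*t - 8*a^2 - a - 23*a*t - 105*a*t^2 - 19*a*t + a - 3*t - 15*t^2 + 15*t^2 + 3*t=7*a^3 - 14*a^2 - 105*a*t^2 + t*(-14*a^2 - 42*a)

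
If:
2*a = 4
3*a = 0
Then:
No Solution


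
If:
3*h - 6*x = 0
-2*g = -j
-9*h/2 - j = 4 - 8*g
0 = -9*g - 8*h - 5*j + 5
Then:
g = 109/267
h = -92/267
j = 218/267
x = -46/267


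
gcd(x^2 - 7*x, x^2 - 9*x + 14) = x - 7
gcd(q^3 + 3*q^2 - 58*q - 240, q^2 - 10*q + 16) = q - 8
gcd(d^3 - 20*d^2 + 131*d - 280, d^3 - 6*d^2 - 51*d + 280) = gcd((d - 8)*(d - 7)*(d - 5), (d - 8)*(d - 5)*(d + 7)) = d^2 - 13*d + 40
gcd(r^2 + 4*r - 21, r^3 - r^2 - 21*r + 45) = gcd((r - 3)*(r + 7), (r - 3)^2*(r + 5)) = r - 3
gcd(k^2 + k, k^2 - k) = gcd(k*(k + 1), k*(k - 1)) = k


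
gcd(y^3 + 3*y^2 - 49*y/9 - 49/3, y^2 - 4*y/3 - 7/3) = y - 7/3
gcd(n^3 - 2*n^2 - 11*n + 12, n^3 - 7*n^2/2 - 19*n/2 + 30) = n^2 - n - 12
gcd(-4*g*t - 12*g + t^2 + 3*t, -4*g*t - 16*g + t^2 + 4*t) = -4*g + t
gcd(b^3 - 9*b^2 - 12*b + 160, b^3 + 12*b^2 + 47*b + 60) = b + 4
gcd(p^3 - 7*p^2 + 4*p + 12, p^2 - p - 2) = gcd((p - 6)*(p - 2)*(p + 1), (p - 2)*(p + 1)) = p^2 - p - 2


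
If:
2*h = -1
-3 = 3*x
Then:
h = -1/2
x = -1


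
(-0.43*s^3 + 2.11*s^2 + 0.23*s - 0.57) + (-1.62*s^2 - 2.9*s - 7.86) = -0.43*s^3 + 0.49*s^2 - 2.67*s - 8.43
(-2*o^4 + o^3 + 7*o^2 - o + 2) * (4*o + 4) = -8*o^5 - 4*o^4 + 32*o^3 + 24*o^2 + 4*o + 8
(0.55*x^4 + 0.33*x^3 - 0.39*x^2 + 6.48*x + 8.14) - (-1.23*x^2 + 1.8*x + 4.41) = 0.55*x^4 + 0.33*x^3 + 0.84*x^2 + 4.68*x + 3.73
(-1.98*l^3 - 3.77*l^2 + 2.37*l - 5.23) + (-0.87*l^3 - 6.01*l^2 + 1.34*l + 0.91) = -2.85*l^3 - 9.78*l^2 + 3.71*l - 4.32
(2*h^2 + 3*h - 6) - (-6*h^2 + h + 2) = 8*h^2 + 2*h - 8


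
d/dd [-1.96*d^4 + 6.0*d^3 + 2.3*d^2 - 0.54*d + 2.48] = -7.84*d^3 + 18.0*d^2 + 4.6*d - 0.54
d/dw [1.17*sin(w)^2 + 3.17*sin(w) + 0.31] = (2.34*sin(w) + 3.17)*cos(w)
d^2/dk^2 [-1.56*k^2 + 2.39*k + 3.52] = -3.12000000000000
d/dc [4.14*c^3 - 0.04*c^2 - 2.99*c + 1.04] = 12.42*c^2 - 0.08*c - 2.99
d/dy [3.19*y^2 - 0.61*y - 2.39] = 6.38*y - 0.61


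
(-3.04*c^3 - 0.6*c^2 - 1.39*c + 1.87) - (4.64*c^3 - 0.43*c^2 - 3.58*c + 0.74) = -7.68*c^3 - 0.17*c^2 + 2.19*c + 1.13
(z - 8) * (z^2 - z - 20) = z^3 - 9*z^2 - 12*z + 160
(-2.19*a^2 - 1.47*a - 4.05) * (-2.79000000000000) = 6.1101*a^2 + 4.1013*a + 11.2995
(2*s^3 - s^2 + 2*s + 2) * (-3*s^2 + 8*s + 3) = -6*s^5 + 19*s^4 - 8*s^3 + 7*s^2 + 22*s + 6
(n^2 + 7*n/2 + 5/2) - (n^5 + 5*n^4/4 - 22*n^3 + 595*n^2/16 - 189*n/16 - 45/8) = -n^5 - 5*n^4/4 + 22*n^3 - 579*n^2/16 + 245*n/16 + 65/8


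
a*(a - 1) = a^2 - a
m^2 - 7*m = m*(m - 7)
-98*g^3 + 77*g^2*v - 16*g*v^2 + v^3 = (-7*g + v)^2*(-2*g + v)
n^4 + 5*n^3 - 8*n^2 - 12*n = n*(n - 2)*(n + 1)*(n + 6)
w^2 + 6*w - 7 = (w - 1)*(w + 7)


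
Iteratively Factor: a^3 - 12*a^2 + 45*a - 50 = (a - 2)*(a^2 - 10*a + 25) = (a - 5)*(a - 2)*(a - 5)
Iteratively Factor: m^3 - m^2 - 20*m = (m - 5)*(m^2 + 4*m) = m*(m - 5)*(m + 4)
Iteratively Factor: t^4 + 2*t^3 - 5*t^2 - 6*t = (t + 3)*(t^3 - t^2 - 2*t) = (t + 1)*(t + 3)*(t^2 - 2*t) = t*(t + 1)*(t + 3)*(t - 2)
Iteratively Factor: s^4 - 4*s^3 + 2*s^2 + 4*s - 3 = (s + 1)*(s^3 - 5*s^2 + 7*s - 3) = (s - 3)*(s + 1)*(s^2 - 2*s + 1) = (s - 3)*(s - 1)*(s + 1)*(s - 1)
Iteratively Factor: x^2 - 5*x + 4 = (x - 4)*(x - 1)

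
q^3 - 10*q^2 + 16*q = q*(q - 8)*(q - 2)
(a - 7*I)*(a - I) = a^2 - 8*I*a - 7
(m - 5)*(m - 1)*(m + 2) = m^3 - 4*m^2 - 7*m + 10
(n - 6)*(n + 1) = n^2 - 5*n - 6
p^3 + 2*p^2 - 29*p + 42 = (p - 3)*(p - 2)*(p + 7)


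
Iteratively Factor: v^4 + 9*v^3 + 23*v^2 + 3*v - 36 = (v + 3)*(v^3 + 6*v^2 + 5*v - 12) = (v + 3)^2*(v^2 + 3*v - 4) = (v + 3)^2*(v + 4)*(v - 1)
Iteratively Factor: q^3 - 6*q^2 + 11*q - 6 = (q - 3)*(q^2 - 3*q + 2) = (q - 3)*(q - 2)*(q - 1)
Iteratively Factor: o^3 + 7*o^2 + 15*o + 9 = (o + 1)*(o^2 + 6*o + 9) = (o + 1)*(o + 3)*(o + 3)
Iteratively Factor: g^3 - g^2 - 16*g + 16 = (g - 4)*(g^2 + 3*g - 4) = (g - 4)*(g + 4)*(g - 1)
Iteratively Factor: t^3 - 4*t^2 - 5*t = (t + 1)*(t^2 - 5*t) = (t - 5)*(t + 1)*(t)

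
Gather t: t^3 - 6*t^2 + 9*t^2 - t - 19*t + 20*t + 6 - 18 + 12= t^3 + 3*t^2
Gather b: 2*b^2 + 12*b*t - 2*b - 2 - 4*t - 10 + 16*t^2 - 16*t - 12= 2*b^2 + b*(12*t - 2) + 16*t^2 - 20*t - 24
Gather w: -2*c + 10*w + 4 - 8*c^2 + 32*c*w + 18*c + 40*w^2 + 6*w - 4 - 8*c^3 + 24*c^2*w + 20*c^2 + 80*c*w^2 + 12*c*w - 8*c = -8*c^3 + 12*c^2 + 8*c + w^2*(80*c + 40) + w*(24*c^2 + 44*c + 16)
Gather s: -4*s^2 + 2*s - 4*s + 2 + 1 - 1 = -4*s^2 - 2*s + 2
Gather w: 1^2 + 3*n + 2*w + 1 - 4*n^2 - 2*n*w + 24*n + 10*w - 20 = -4*n^2 + 27*n + w*(12 - 2*n) - 18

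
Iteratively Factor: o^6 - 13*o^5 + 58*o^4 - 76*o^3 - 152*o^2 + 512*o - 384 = (o - 4)*(o^5 - 9*o^4 + 22*o^3 + 12*o^2 - 104*o + 96) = (o - 4)*(o - 3)*(o^4 - 6*o^3 + 4*o^2 + 24*o - 32) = (o - 4)*(o - 3)*(o - 2)*(o^3 - 4*o^2 - 4*o + 16) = (o - 4)*(o - 3)*(o - 2)*(o + 2)*(o^2 - 6*o + 8) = (o - 4)*(o - 3)*(o - 2)^2*(o + 2)*(o - 4)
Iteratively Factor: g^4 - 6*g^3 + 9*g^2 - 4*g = (g - 1)*(g^3 - 5*g^2 + 4*g) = (g - 4)*(g - 1)*(g^2 - g) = g*(g - 4)*(g - 1)*(g - 1)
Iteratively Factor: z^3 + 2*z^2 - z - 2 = (z - 1)*(z^2 + 3*z + 2) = (z - 1)*(z + 2)*(z + 1)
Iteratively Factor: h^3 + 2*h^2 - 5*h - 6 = (h + 3)*(h^2 - h - 2) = (h - 2)*(h + 3)*(h + 1)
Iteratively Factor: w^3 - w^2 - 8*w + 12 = (w - 2)*(w^2 + w - 6) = (w - 2)*(w + 3)*(w - 2)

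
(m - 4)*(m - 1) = m^2 - 5*m + 4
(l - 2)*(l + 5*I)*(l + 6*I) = l^3 - 2*l^2 + 11*I*l^2 - 30*l - 22*I*l + 60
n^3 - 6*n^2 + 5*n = n*(n - 5)*(n - 1)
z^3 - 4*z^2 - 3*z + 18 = (z - 3)^2*(z + 2)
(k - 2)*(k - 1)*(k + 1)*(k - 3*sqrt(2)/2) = k^4 - 3*sqrt(2)*k^3/2 - 2*k^3 - k^2 + 3*sqrt(2)*k^2 + 2*k + 3*sqrt(2)*k/2 - 3*sqrt(2)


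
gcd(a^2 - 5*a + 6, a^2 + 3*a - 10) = a - 2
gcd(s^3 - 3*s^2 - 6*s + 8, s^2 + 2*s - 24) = s - 4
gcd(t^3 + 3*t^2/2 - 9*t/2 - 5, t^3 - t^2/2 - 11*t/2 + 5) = t^2 + t/2 - 5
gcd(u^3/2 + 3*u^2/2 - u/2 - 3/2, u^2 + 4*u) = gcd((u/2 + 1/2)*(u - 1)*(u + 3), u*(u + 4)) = 1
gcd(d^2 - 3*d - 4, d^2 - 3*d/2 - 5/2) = d + 1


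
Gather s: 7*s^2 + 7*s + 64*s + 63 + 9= 7*s^2 + 71*s + 72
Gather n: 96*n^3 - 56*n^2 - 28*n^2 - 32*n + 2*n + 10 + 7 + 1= 96*n^3 - 84*n^2 - 30*n + 18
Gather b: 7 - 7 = 0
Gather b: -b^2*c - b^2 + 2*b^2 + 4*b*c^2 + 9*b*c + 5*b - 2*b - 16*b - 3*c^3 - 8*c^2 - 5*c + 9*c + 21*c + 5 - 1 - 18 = b^2*(1 - c) + b*(4*c^2 + 9*c - 13) - 3*c^3 - 8*c^2 + 25*c - 14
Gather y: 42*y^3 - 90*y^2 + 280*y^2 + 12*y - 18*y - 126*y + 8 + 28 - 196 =42*y^3 + 190*y^2 - 132*y - 160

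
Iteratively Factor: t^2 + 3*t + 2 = (t + 1)*(t + 2)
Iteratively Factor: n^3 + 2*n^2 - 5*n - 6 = (n + 3)*(n^2 - n - 2) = (n + 1)*(n + 3)*(n - 2)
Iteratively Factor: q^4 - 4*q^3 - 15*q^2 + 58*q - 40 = (q - 2)*(q^3 - 2*q^2 - 19*q + 20) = (q - 2)*(q + 4)*(q^2 - 6*q + 5) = (q - 2)*(q - 1)*(q + 4)*(q - 5)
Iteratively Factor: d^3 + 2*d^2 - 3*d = (d + 3)*(d^2 - d) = (d - 1)*(d + 3)*(d)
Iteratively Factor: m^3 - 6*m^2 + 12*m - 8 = (m - 2)*(m^2 - 4*m + 4) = (m - 2)^2*(m - 2)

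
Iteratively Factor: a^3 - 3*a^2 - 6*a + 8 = (a - 1)*(a^2 - 2*a - 8) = (a - 1)*(a + 2)*(a - 4)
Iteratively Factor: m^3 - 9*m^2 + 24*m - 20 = (m - 5)*(m^2 - 4*m + 4) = (m - 5)*(m - 2)*(m - 2)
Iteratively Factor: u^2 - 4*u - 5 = (u - 5)*(u + 1)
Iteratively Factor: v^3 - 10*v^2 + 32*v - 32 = (v - 2)*(v^2 - 8*v + 16) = (v - 4)*(v - 2)*(v - 4)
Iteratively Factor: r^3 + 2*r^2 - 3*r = (r)*(r^2 + 2*r - 3) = r*(r - 1)*(r + 3)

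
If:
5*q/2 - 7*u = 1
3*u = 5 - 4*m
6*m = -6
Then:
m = -1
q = 44/5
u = 3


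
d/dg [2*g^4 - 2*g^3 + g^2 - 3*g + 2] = 8*g^3 - 6*g^2 + 2*g - 3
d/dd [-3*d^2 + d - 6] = 1 - 6*d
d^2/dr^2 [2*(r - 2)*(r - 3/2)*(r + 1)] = 12*r - 10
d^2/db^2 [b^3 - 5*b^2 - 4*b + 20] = 6*b - 10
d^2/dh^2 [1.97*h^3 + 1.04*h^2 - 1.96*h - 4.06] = 11.82*h + 2.08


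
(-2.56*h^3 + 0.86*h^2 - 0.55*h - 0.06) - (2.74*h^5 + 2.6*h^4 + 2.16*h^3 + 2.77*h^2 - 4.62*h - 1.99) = -2.74*h^5 - 2.6*h^4 - 4.72*h^3 - 1.91*h^2 + 4.07*h + 1.93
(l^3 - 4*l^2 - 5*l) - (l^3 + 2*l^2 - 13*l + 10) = -6*l^2 + 8*l - 10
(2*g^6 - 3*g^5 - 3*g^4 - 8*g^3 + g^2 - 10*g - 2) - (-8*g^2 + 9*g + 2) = 2*g^6 - 3*g^5 - 3*g^4 - 8*g^3 + 9*g^2 - 19*g - 4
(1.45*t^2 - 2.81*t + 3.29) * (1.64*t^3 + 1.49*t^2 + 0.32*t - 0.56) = 2.378*t^5 - 2.4479*t^4 + 1.6727*t^3 + 3.1909*t^2 + 2.6264*t - 1.8424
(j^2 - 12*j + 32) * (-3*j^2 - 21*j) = -3*j^4 + 15*j^3 + 156*j^2 - 672*j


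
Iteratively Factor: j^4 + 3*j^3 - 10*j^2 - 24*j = (j)*(j^3 + 3*j^2 - 10*j - 24) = j*(j + 2)*(j^2 + j - 12) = j*(j + 2)*(j + 4)*(j - 3)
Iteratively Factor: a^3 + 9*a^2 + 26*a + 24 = (a + 4)*(a^2 + 5*a + 6) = (a + 2)*(a + 4)*(a + 3)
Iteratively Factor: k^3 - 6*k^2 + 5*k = (k)*(k^2 - 6*k + 5) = k*(k - 1)*(k - 5)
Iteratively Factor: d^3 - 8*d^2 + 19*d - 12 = (d - 4)*(d^2 - 4*d + 3) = (d - 4)*(d - 1)*(d - 3)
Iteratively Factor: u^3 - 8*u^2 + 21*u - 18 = (u - 3)*(u^2 - 5*u + 6) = (u - 3)*(u - 2)*(u - 3)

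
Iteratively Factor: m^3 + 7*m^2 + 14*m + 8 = (m + 1)*(m^2 + 6*m + 8) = (m + 1)*(m + 2)*(m + 4)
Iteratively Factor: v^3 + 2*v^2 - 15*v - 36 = (v - 4)*(v^2 + 6*v + 9) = (v - 4)*(v + 3)*(v + 3)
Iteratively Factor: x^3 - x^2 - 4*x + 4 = (x - 1)*(x^2 - 4) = (x - 2)*(x - 1)*(x + 2)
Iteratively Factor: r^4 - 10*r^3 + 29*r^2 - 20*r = (r)*(r^3 - 10*r^2 + 29*r - 20) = r*(r - 1)*(r^2 - 9*r + 20) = r*(r - 4)*(r - 1)*(r - 5)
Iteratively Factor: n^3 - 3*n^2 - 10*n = (n)*(n^2 - 3*n - 10) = n*(n + 2)*(n - 5)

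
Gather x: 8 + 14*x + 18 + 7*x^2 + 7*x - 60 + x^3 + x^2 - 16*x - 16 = x^3 + 8*x^2 + 5*x - 50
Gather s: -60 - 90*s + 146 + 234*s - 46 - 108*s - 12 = 36*s + 28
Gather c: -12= -12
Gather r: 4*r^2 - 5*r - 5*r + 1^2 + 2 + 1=4*r^2 - 10*r + 4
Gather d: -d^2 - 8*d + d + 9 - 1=-d^2 - 7*d + 8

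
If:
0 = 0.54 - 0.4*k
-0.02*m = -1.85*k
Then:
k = 1.35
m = 124.88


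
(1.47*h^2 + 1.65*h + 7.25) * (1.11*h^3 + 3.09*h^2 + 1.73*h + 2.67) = 1.6317*h^5 + 6.3738*h^4 + 15.6891*h^3 + 29.1819*h^2 + 16.948*h + 19.3575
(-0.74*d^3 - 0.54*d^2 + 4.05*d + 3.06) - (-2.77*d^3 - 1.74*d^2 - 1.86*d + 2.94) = 2.03*d^3 + 1.2*d^2 + 5.91*d + 0.12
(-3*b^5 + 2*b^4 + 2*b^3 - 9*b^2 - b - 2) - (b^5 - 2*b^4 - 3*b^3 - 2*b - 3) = -4*b^5 + 4*b^4 + 5*b^3 - 9*b^2 + b + 1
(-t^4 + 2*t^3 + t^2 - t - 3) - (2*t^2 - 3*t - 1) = -t^4 + 2*t^3 - t^2 + 2*t - 2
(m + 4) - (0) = m + 4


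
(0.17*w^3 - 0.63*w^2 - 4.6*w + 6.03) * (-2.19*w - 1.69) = -0.3723*w^4 + 1.0924*w^3 + 11.1387*w^2 - 5.4317*w - 10.1907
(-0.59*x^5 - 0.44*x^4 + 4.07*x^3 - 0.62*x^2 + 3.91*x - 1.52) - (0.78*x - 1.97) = -0.59*x^5 - 0.44*x^4 + 4.07*x^3 - 0.62*x^2 + 3.13*x + 0.45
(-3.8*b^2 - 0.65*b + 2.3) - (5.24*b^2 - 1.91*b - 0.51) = -9.04*b^2 + 1.26*b + 2.81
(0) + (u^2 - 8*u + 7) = u^2 - 8*u + 7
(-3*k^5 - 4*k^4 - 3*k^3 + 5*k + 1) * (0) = 0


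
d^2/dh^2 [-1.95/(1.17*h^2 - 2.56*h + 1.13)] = (5.33871*h^2 - 11.68128*h - 1.95*(2.34*h - 2.56)*(4.68*h - 5.12) + 5.15619)/(1.17*h^2 - 2.56*h + 1.13)^3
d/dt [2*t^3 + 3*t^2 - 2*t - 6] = 6*t^2 + 6*t - 2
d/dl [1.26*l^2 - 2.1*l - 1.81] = 2.52*l - 2.1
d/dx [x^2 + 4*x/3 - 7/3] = 2*x + 4/3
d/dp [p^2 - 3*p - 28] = 2*p - 3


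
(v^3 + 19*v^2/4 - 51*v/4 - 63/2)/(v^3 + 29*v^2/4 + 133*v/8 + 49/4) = 2*(v^2 + 3*v - 18)/(2*v^2 + 11*v + 14)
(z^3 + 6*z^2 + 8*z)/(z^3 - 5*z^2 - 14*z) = (z + 4)/(z - 7)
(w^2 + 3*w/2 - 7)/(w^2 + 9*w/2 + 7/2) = (w - 2)/(w + 1)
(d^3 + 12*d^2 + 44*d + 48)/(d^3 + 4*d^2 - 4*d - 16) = (d + 6)/(d - 2)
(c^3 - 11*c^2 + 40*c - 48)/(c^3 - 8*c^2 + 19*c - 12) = (c - 4)/(c - 1)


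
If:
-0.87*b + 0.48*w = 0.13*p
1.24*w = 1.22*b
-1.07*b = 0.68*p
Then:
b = 0.00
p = 0.00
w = 0.00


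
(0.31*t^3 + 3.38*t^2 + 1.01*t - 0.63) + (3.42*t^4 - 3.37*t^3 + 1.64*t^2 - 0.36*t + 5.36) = 3.42*t^4 - 3.06*t^3 + 5.02*t^2 + 0.65*t + 4.73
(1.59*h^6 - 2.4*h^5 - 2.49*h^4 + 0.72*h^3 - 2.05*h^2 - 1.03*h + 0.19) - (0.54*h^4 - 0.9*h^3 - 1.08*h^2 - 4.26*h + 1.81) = 1.59*h^6 - 2.4*h^5 - 3.03*h^4 + 1.62*h^3 - 0.97*h^2 + 3.23*h - 1.62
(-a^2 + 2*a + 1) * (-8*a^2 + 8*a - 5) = 8*a^4 - 24*a^3 + 13*a^2 - 2*a - 5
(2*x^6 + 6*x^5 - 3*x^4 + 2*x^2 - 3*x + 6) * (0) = 0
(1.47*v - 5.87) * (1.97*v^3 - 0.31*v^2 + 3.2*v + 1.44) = 2.8959*v^4 - 12.0196*v^3 + 6.5237*v^2 - 16.6672*v - 8.4528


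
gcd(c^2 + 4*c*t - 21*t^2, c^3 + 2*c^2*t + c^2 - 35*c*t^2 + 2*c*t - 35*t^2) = c + 7*t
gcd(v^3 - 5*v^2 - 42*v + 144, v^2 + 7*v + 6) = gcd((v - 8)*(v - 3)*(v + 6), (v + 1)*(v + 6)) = v + 6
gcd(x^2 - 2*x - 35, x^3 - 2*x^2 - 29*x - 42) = x - 7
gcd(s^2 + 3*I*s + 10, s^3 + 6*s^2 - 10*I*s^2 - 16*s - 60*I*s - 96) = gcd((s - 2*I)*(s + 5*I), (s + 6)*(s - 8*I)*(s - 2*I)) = s - 2*I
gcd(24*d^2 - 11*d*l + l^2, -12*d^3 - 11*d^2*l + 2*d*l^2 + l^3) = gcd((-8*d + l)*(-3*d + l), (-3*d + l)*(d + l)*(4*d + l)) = 3*d - l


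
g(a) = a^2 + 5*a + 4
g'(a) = 2*a + 5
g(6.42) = 77.32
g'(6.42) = 17.84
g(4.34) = 44.54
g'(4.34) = 13.68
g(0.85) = 8.97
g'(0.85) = 6.70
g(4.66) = 49.02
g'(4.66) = 14.32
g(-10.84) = 67.31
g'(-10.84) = -16.68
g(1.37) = 12.73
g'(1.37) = 7.74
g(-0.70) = 0.99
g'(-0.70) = 3.60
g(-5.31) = 5.65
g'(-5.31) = -5.62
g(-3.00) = -2.00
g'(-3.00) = -1.00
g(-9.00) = 40.00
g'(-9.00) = -13.00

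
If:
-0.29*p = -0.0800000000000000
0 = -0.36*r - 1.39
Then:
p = 0.28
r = -3.86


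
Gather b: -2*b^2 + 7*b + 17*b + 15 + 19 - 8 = -2*b^2 + 24*b + 26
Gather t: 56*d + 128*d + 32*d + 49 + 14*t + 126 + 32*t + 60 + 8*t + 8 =216*d + 54*t + 243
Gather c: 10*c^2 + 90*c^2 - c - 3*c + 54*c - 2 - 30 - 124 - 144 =100*c^2 + 50*c - 300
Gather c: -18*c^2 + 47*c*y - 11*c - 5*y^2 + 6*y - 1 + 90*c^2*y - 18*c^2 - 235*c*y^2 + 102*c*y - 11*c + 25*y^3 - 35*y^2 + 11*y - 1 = c^2*(90*y - 36) + c*(-235*y^2 + 149*y - 22) + 25*y^3 - 40*y^2 + 17*y - 2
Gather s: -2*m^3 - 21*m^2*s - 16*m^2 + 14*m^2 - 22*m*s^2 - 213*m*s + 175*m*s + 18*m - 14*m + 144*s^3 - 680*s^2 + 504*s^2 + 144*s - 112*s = -2*m^3 - 2*m^2 + 4*m + 144*s^3 + s^2*(-22*m - 176) + s*(-21*m^2 - 38*m + 32)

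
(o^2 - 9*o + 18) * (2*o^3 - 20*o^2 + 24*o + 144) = 2*o^5 - 38*o^4 + 240*o^3 - 432*o^2 - 864*o + 2592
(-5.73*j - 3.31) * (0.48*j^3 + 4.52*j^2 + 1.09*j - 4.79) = -2.7504*j^4 - 27.4884*j^3 - 21.2069*j^2 + 23.8388*j + 15.8549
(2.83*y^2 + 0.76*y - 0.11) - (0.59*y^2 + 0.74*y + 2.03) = 2.24*y^2 + 0.02*y - 2.14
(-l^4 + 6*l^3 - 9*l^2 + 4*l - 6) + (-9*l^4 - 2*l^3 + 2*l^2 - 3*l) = -10*l^4 + 4*l^3 - 7*l^2 + l - 6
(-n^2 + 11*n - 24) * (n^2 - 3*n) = -n^4 + 14*n^3 - 57*n^2 + 72*n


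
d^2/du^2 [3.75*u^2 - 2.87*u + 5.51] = 7.50000000000000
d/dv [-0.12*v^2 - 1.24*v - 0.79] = -0.24*v - 1.24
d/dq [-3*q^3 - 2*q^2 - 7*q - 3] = -9*q^2 - 4*q - 7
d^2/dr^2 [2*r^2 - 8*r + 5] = 4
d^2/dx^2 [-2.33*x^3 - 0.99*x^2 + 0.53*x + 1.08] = -13.98*x - 1.98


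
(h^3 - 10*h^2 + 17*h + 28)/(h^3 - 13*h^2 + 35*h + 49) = (h - 4)/(h - 7)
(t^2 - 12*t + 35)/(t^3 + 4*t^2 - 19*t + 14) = (t^2 - 12*t + 35)/(t^3 + 4*t^2 - 19*t + 14)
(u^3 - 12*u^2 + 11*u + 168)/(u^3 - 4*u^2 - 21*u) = (u - 8)/u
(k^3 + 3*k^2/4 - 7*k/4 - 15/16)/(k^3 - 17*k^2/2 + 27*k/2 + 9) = (k^2 + k/4 - 15/8)/(k^2 - 9*k + 18)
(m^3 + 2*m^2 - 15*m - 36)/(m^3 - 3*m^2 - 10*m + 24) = (m + 3)/(m - 2)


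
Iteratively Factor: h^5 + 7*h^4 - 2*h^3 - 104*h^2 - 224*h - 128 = (h + 2)*(h^4 + 5*h^3 - 12*h^2 - 80*h - 64) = (h + 2)*(h + 4)*(h^3 + h^2 - 16*h - 16) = (h + 1)*(h + 2)*(h + 4)*(h^2 - 16) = (h + 1)*(h + 2)*(h + 4)^2*(h - 4)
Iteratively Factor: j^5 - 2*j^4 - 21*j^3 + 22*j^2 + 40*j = (j + 4)*(j^4 - 6*j^3 + 3*j^2 + 10*j) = (j + 1)*(j + 4)*(j^3 - 7*j^2 + 10*j) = (j - 2)*(j + 1)*(j + 4)*(j^2 - 5*j) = (j - 5)*(j - 2)*(j + 1)*(j + 4)*(j)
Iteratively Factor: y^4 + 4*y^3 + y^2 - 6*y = (y - 1)*(y^3 + 5*y^2 + 6*y) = y*(y - 1)*(y^2 + 5*y + 6) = y*(y - 1)*(y + 3)*(y + 2)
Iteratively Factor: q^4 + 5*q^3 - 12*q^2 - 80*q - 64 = (q + 1)*(q^3 + 4*q^2 - 16*q - 64) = (q - 4)*(q + 1)*(q^2 + 8*q + 16) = (q - 4)*(q + 1)*(q + 4)*(q + 4)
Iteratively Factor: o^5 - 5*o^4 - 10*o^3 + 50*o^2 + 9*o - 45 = (o - 1)*(o^4 - 4*o^3 - 14*o^2 + 36*o + 45) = (o - 1)*(o + 3)*(o^3 - 7*o^2 + 7*o + 15) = (o - 5)*(o - 1)*(o + 3)*(o^2 - 2*o - 3) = (o - 5)*(o - 1)*(o + 1)*(o + 3)*(o - 3)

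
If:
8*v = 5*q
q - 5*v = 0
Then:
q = 0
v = 0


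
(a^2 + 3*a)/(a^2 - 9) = a/(a - 3)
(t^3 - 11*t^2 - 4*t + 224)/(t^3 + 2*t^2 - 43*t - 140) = (t - 8)/(t + 5)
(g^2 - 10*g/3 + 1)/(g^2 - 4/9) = 3*(3*g^2 - 10*g + 3)/(9*g^2 - 4)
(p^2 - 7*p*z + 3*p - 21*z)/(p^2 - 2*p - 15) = (p - 7*z)/(p - 5)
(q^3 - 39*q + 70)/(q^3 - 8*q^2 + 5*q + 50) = (q^2 + 5*q - 14)/(q^2 - 3*q - 10)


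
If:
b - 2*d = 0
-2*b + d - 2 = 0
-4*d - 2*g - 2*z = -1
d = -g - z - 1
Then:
No Solution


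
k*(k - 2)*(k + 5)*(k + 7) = k^4 + 10*k^3 + 11*k^2 - 70*k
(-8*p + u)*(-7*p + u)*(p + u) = 56*p^3 + 41*p^2*u - 14*p*u^2 + u^3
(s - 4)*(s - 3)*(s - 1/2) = s^3 - 15*s^2/2 + 31*s/2 - 6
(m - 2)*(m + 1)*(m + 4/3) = m^3 + m^2/3 - 10*m/3 - 8/3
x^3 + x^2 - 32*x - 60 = (x - 6)*(x + 2)*(x + 5)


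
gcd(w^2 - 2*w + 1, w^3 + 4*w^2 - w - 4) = w - 1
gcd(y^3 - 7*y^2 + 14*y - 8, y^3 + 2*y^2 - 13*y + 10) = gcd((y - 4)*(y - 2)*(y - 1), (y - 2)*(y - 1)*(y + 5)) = y^2 - 3*y + 2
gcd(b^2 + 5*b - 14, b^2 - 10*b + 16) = b - 2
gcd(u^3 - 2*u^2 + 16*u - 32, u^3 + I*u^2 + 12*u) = u + 4*I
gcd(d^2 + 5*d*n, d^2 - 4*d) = d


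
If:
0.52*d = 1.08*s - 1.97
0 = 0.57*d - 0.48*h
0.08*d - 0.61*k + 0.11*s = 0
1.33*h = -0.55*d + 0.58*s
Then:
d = 0.57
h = 0.68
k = 0.45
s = 2.10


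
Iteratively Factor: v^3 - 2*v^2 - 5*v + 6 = (v - 3)*(v^2 + v - 2) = (v - 3)*(v - 1)*(v + 2)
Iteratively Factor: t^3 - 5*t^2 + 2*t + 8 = (t + 1)*(t^2 - 6*t + 8) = (t - 2)*(t + 1)*(t - 4)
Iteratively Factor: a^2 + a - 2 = (a - 1)*(a + 2)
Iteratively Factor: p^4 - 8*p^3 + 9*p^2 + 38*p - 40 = (p + 2)*(p^3 - 10*p^2 + 29*p - 20) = (p - 5)*(p + 2)*(p^2 - 5*p + 4) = (p - 5)*(p - 4)*(p + 2)*(p - 1)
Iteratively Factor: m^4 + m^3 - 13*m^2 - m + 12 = (m - 1)*(m^3 + 2*m^2 - 11*m - 12) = (m - 1)*(m + 1)*(m^2 + m - 12) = (m - 3)*(m - 1)*(m + 1)*(m + 4)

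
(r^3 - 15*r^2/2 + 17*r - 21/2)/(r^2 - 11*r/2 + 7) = (r^2 - 4*r + 3)/(r - 2)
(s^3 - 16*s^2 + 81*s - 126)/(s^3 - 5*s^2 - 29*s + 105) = (s - 6)/(s + 5)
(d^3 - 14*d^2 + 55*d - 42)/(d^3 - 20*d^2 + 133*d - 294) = (d - 1)/(d - 7)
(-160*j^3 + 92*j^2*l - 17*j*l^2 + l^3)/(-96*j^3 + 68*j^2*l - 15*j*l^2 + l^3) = (5*j - l)/(3*j - l)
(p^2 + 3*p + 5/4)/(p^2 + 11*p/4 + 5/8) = 2*(2*p + 1)/(4*p + 1)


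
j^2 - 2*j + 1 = (j - 1)^2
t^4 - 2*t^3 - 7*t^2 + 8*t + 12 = (t - 3)*(t - 2)*(t + 1)*(t + 2)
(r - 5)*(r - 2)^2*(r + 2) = r^4 - 7*r^3 + 6*r^2 + 28*r - 40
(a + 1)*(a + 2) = a^2 + 3*a + 2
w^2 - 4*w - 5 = (w - 5)*(w + 1)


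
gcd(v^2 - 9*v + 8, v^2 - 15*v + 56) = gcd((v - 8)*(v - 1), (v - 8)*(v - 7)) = v - 8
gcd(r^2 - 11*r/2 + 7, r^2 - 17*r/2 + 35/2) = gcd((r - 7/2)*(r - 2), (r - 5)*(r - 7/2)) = r - 7/2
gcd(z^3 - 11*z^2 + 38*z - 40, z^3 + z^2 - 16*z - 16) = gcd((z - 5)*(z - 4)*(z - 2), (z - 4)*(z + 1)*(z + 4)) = z - 4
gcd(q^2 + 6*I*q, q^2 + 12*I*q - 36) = q + 6*I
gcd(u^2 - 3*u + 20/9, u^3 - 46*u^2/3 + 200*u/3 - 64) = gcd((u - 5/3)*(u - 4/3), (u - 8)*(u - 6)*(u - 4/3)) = u - 4/3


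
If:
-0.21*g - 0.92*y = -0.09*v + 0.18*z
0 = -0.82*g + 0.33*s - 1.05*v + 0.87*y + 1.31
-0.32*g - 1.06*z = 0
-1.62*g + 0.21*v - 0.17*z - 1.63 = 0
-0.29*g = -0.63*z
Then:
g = 0.00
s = 18.73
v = 7.76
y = 0.76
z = 0.00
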